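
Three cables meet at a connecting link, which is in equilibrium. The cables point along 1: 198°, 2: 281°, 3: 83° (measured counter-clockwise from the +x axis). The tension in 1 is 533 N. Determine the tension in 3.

T_3 ≈ 1710 N

Resolve: ΣF_x = 533 cos 198° + T_2 cos 281° + T_3 cos 83° = 0.
        ΣF_y = 533 sin 198° + T_2 sin 281° + T_3 sin 83° = 0.
The known terms sum to (-506.9, -164.7) N, so 0.1908 T_2 + 0.1219 T_3 = 506.9 and -0.9816 T_2 + 0.9925 T_3 = 164.7.
Solving simultaneously: T_2 = 1563 N, T_3 = 1712 N.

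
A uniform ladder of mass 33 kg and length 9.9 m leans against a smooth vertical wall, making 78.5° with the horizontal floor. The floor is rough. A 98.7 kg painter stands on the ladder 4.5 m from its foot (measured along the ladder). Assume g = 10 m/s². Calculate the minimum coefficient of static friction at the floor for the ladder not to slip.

μ_min ≈ 0.0948

ΣF_y = 0: N_floor = 33×10 + 98.7×10 = 1317 N.
Torques about the foot: N_wall · 9.9 sin 78.5° = 33×10×4.95 cos 78.5° + 98.7×10×4.5 cos 78.5° → N_wall = 124.85 N.
ΣF_x = 0: f_floor = N_wall = 124.85 N.
μ_min = f_floor / N_floor = 124.85 / 1317 = 0.0948.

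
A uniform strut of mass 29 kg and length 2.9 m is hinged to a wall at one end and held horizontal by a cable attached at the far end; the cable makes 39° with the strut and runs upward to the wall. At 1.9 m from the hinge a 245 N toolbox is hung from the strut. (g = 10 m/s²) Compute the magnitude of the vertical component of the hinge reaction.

|H_y| ≈ 229 N

Take torques about the hinge: T sin 39° · 2.9 = 29×10×1.45 + 245×1.9 = 886 N·m.
So T = 886 / (0.6293 × 2.9) = 485.47 N.
ΣF_y = 0: H_y = (29×10 + 245) − T sin 39° = 535 − 305.52 = 229.48 N.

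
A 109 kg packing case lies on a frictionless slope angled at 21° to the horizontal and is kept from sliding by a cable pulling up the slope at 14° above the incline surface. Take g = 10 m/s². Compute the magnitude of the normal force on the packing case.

Take axes along and perpendicular to the incline. Weight components: W sin 21° = 390.6 N down-slope, W cos 21° = 1018 N into the surface.
Along incline: T cos 14° = W sin 21° → T = 402.6 N.
Perpendicular: N = W cos 21° − T sin 14° = 920.2 N.

N ≈ 920 N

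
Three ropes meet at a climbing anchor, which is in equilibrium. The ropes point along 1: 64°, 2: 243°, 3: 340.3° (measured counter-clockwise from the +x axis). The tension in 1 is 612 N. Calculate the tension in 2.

T_2 ≈ 613 N

Resolve: ΣF_x = 612 cos 64° + T_2 cos 243° + T_3 cos 340.3° = 0.
        ΣF_y = 612 sin 64° + T_2 sin 243° + T_3 sin 340.3° = 0.
The known terms sum to (268.3, 550.1) N, so -0.4540 T_2 + 0.9415 T_3 = -268.3 and -0.8910 T_2 − 0.3371 T_3 = -550.1.
Solving simultaneously: T_2 = 613.3 N, T_3 = 10.77 N.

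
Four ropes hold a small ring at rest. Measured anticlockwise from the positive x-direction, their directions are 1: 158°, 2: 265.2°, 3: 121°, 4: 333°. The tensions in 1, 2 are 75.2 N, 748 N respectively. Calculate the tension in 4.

T_4 ≈ 911 N

Resolve: ΣF_x = 75.2 cos 158° + 748 cos 265.2° + T_3 cos 121° + T_4 cos 333° = 0.
        ΣF_y = 75.2 sin 158° + 748 sin 265.2° + T_3 sin 121° + T_4 sin 333° = 0.
The known terms sum to (-132.3, -717.2) N, so -0.5150 T_3 + 0.8910 T_4 = 132.3 and 0.8572 T_3 − 0.4540 T_4 = 717.2.
Solving simultaneously: T_3 = 1319 N, T_4 = 911.1 N.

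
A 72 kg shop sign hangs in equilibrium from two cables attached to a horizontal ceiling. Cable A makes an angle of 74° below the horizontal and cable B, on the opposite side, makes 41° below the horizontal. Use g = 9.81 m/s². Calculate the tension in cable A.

T_A ≈ 588 N

Weight W = 72 × 9.81 = 706.3 N acts straight down.
Horizontal: T_A cos 74° = T_B cos 41°  →  T_B = 0.3652 T_A.
Vertical: T_A sin 74° + T_B sin 41° = 706.3.
Substituting the horizontal relation into the vertical equation gives 1.201 T_A = 706.3, so T_A = 588.2 N.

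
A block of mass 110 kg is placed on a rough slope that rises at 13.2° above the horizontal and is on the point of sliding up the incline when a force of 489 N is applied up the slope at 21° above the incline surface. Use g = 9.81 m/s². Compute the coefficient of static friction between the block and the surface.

On the verge of sliding up the incline, friction is at its maximum μN and acts down the slope.
Perpendicular to incline: N = W cos 13.2° − P sin 21° = 1051 − 175.2 = 875.3 N.
Along incline: P cos 21° − μN = W sin 13.2° → μ = −(W sin 13.2° − P cos 21°) / N = 0.24.

μ ≈ 0.240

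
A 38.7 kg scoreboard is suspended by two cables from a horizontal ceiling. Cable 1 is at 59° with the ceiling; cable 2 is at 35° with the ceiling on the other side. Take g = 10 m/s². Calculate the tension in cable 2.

Weight W = 38.7 × 10 = 387 N acts straight down.
Horizontal: T_1 cos 59° = T_2 cos 35°  →  T_1 = 1.59 T_2.
Vertical: T_1 sin 59° + T_2 sin 35° = 387.
Substituting the horizontal relation into the vertical equation gives 1.937 T_2 = 387, so T_2 = 199.8 N.

T_2 ≈ 200 N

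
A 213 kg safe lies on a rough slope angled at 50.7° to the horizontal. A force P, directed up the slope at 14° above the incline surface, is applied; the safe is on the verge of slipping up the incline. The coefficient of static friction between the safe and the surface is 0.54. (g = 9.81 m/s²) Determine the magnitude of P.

On the verge of sliding up the incline, friction equals μN and acts down the slope.
Perpendicular: N + P sin 14° = W cos 50.7° = 1323 N.
Along incline: P cos 14° = W sin 50.7° + μN  with W sin 50.7° = 1617 N.
Solving the pair for P and N: P = 2118 N, N = 811.1 N (and f = μN = 438 N).

P ≈ 2120 N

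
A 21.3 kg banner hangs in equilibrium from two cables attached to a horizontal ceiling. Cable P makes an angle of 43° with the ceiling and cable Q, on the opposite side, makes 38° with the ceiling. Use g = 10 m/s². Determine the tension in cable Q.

T_Q ≈ 158 N

Weight W = 21.3 × 10 = 213 N acts straight down.
Horizontal: T_P cos 43° = T_Q cos 38°  →  T_P = 1.077 T_Q.
Vertical: T_P sin 43° + T_Q sin 38° = 213.
Substituting the horizontal relation into the vertical equation gives 1.35 T_Q = 213, so T_Q = 157.7 N.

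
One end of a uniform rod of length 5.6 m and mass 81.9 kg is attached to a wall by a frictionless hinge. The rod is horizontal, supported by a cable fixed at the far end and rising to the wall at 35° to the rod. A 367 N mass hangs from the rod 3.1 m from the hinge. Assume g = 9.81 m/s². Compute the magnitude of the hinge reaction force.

|H| ≈ 1030 N

Take torques about the hinge: T sin 35° · 5.6 = 81.9×9.81×2.8 + 367×3.1 = 3387.3 N·m.
So T = 3387.3 / (0.5736 × 5.6) = 1054.6 N.
ΣF_x = 0: H_x = T cos 35° = 863.86 N.
ΣF_y = 0: H_y = (81.9×9.81 + 367) − T sin 35° = 1170.4 − 604.88 = 565.56 N.
|H| = √(H_x² + H_y²) = √((863.86)² + (565.56)²) = 1032.5 N.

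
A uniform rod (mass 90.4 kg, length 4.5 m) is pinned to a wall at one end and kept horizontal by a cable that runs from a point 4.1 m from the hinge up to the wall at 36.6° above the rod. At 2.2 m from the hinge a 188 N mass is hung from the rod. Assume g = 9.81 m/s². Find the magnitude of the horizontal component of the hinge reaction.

Take torques about the hinge: T sin 36.6° · 4.1 = 90.4×9.81×2.25 + 188×2.2 = 2409 N·m.
So T = 2409 / (0.5962 × 4.1) = 985.45 N.
ΣF_x = 0: H_x = T cos 36.6° = 791.14 N.

H_x ≈ 791 N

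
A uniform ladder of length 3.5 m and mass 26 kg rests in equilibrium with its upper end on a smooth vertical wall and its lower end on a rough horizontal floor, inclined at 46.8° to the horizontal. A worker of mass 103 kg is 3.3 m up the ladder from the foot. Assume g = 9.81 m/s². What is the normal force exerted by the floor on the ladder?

N_floor ≈ 1270 N

ΣF_y = 0: N_floor = 26×9.81 + 103×9.81 = 1265.5 N.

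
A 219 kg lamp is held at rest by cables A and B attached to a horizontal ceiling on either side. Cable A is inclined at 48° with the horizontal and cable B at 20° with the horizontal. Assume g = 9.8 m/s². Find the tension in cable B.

T_B ≈ 1550 N

Weight W = 219 × 9.8 = 2146 N acts straight down.
Horizontal: T_A cos 48° = T_B cos 20°  →  T_A = 1.404 T_B.
Vertical: T_A sin 48° + T_B sin 20° = 2146.
Substituting the horizontal relation into the vertical equation gives 1.386 T_B = 2146, so T_B = 1549 N.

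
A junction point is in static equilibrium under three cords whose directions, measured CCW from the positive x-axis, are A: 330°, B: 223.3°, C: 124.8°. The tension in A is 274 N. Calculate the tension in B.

Resolve: ΣF_x = 274 cos 330° + T_B cos 223.3° + T_C cos 124.8° = 0.
        ΣF_y = 274 sin 330° + T_B sin 223.3° + T_C sin 124.8° = 0.
The known terms sum to (237.3, -137) N, so -0.7278 T_B − 0.5707 T_C = -237.3 and -0.6858 T_B + 0.8211 T_C = 137.
Solving simultaneously: T_B = 118 N, T_C = 265.4 N.

T_B ≈ 118 N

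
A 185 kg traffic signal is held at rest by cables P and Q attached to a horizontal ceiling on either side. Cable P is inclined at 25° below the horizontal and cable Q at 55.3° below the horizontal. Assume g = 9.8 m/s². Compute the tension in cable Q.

Weight W = 185 × 9.8 = 1813 N acts straight down.
Horizontal: T_P cos 25° = T_Q cos 55.3°  →  T_P = 0.6281 T_Q.
Vertical: T_P sin 25° + T_Q sin 55.3° = 1813.
Substituting the horizontal relation into the vertical equation gives 1.088 T_Q = 1813, so T_Q = 1667 N.

T_Q ≈ 1670 N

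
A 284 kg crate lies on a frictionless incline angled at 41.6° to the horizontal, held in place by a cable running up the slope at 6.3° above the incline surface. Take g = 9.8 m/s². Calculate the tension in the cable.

Take axes along and perpendicular to the incline. Weight components: W sin 41.6° = 1848 N down-slope, W cos 41.6° = 2081 N into the surface.
Along incline: T cos 6.3° = W sin 41.6° → T = 1859 N.
Perpendicular: N = W cos 41.6° − T sin 6.3° = 1877 N.

T ≈ 1860 N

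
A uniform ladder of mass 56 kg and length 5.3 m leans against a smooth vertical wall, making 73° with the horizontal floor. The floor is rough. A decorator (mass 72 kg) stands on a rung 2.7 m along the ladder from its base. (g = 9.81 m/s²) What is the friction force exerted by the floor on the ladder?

Torques about the foot: N_wall · 5.3 sin 73° = 56×9.81×2.65 cos 73° + 72×9.81×2.7 cos 73° → N_wall = 193.99 N.
ΣF_x = 0: f_floor = N_wall = 193.99 N.

f ≈ 194 N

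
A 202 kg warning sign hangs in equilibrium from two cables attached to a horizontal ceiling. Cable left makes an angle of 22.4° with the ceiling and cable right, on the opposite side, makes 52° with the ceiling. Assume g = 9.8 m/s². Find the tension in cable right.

Weight W = 202 × 9.8 = 1980 N acts straight down.
Horizontal: T_left cos 22.4° = T_right cos 52°  →  T_left = 0.6659 T_right.
Vertical: T_left sin 22.4° + T_right sin 52° = 1980.
Substituting the horizontal relation into the vertical equation gives 1.042 T_right = 1980, so T_right = 1900 N.

T_right ≈ 1900 N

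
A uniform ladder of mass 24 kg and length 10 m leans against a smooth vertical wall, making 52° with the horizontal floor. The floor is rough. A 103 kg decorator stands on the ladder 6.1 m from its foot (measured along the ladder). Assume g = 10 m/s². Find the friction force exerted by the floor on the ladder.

Torques about the foot: N_wall · 10 sin 52° = 24×10×5 cos 52° + 103×10×6.1 cos 52° → N_wall = 584.64 N.
ΣF_x = 0: f_floor = N_wall = 584.64 N.

f ≈ 585 N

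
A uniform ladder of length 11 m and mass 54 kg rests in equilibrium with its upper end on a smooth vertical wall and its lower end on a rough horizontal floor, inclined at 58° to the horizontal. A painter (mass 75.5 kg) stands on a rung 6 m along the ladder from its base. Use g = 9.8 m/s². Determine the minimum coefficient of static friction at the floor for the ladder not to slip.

μ_min ≈ 0.329

ΣF_y = 0: N_floor = 54×9.8 + 75.5×9.8 = 1269.1 N.
Torques about the foot: N_wall · 11 sin 58° = 54×9.8×5.5 cos 58° + 75.5×9.8×6 cos 58° → N_wall = 417.53 N.
ΣF_x = 0: f_floor = N_wall = 417.53 N.
μ_min = f_floor / N_floor = 417.53 / 1269.1 = 0.329.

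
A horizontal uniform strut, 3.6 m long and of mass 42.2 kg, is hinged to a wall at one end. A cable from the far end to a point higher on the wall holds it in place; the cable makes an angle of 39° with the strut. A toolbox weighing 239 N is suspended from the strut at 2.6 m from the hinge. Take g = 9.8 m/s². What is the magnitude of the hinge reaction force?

|H| ≈ 542 N

Take torques about the hinge: T sin 39° · 3.6 = 42.2×9.8×1.8 + 239×2.6 = 1365.8 N·m.
So T = 1365.8 / (0.6293 × 3.6) = 602.86 N.
ΣF_x = 0: H_x = T cos 39° = 468.51 N.
ΣF_y = 0: H_y = (42.2×9.8 + 239) − T sin 39° = 652.56 − 379.39 = 273.17 N.
|H| = √(H_x² + H_y²) = √((468.51)² + (273.17)²) = 542.33 N.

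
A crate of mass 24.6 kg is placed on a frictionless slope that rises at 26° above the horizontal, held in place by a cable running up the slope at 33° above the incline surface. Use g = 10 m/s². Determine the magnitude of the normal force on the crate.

Take axes along and perpendicular to the incline. Weight components: W sin 26° = 107.8 N down-slope, W cos 26° = 221.1 N into the surface.
Along incline: T cos 33° = W sin 26° → T = 128.6 N.
Perpendicular: N = W cos 26° − T sin 33° = 151.1 N.

N ≈ 151 N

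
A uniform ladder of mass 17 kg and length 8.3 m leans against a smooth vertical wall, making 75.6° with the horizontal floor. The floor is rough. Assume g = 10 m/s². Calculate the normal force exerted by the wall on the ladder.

N_wall ≈ 21.8 N

Torques about the foot: N_wall · 8.3 sin 75.6° = 17×10×4.15 cos 75.6° → N_wall = 21.824 N.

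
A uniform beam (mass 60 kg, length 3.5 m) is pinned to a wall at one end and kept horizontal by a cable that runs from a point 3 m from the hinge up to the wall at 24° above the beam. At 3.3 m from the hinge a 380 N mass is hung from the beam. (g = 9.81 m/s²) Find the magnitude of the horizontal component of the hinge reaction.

Take torques about the hinge: T sin 24° · 3 = 60×9.81×1.75 + 380×3.3 = 2284.1 N·m.
So T = 2284.1 / (0.4067 × 3) = 1871.9 N.
ΣF_x = 0: H_x = T cos 24° = 1710 N.

H_x ≈ 1710 N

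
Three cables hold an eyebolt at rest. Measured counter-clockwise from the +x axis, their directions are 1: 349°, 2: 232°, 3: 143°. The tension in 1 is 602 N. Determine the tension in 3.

Resolve: ΣF_x = 602 cos 349° + T_2 cos 232° + T_3 cos 143° = 0.
        ΣF_y = 602 sin 349° + T_2 sin 232° + T_3 sin 143° = 0.
The known terms sum to (590.9, -114.9) N, so -0.6157 T_2 − 0.7986 T_3 = -590.9 and -0.7880 T_2 + 0.6018 T_3 = 114.9.
Solving simultaneously: T_2 = 263.9 N, T_3 = 536.5 N.

T_3 ≈ 536 N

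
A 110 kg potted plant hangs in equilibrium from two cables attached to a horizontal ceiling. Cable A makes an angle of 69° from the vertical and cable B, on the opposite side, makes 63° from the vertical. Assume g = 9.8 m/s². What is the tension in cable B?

T_B ≈ 1350 N

Angles from the horizontal: cable A is 90° − 69° = 21°, cable B is 90° − 63° = 27°.
Weight W = 110 × 9.8 = 1078 N acts straight down.
Horizontal: T_A cos 21° = T_B cos 27°  →  T_A = 0.9544 T_B.
Vertical: T_A sin 21° + T_B sin 27° = 1078.
Substituting the horizontal relation into the vertical equation gives 0.796 T_B = 1078, so T_B = 1354 N.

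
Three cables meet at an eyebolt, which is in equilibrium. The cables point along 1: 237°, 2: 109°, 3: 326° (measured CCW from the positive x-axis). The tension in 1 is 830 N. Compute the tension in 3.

T_3 ≈ 1090 N

Resolve: ΣF_x = 830 cos 237° + T_2 cos 109° + T_3 cos 326° = 0.
        ΣF_y = 830 sin 237° + T_2 sin 109° + T_3 sin 326° = 0.
The known terms sum to (-452.1, -696.1) N, so -0.3256 T_2 + 0.8290 T_3 = 452.1 and 0.9455 T_2 − 0.5592 T_3 = 696.1.
Solving simultaneously: T_2 = 1379 N, T_3 = 1087 N.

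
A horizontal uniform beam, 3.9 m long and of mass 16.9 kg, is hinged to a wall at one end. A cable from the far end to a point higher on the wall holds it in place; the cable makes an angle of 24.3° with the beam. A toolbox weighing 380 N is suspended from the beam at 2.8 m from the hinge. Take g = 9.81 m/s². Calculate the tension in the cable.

Take torques about the hinge: T sin 24.3° · 3.9 = 16.9×9.81×1.95 + 380×2.8 = 1387.3 N·m.
So T = 1387.3 / (0.4115 × 3.9) = 864.4 N.

T ≈ 864 N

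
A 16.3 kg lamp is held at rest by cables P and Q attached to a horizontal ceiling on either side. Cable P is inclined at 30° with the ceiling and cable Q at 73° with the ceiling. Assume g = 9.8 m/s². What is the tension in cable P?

Weight W = 16.3 × 9.8 = 159.7 N acts straight down.
Horizontal: T_P cos 30° = T_Q cos 73°  →  T_Q = 2.962 T_P.
Vertical: T_P sin 30° + T_Q sin 73° = 159.7.
Substituting the horizontal relation into the vertical equation gives 3.333 T_P = 159.7, so T_P = 47.93 N.

T_P ≈ 47.9 N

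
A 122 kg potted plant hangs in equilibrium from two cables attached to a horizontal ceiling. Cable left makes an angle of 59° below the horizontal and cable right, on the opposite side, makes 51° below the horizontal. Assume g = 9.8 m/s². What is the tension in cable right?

T_right ≈ 655 N

Weight W = 122 × 9.8 = 1196 N acts straight down.
Horizontal: T_left cos 59° = T_right cos 51°  →  T_left = 1.222 T_right.
Vertical: T_left sin 59° + T_right sin 51° = 1196.
Substituting the horizontal relation into the vertical equation gives 1.825 T_right = 1196, so T_right = 655.3 N.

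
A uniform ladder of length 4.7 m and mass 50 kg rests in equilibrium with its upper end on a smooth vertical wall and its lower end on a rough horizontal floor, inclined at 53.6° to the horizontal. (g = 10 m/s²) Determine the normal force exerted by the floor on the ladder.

ΣF_y = 0: N_floor = 50×10 = 500 N.

N_floor ≈ 500 N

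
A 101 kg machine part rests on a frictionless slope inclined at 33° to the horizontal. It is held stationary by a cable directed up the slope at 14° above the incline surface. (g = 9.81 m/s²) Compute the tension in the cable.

T ≈ 556 N

Take axes along and perpendicular to the incline. Weight components: W sin 33° = 539.6 N down-slope, W cos 33° = 831 N into the surface.
Along incline: T cos 14° = W sin 33° → T = 556.2 N.
Perpendicular: N = W cos 33° − T sin 14° = 696.4 N.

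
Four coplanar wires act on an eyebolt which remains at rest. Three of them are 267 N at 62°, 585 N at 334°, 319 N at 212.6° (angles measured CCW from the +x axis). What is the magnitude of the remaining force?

F ≈ 428 N

Sum the known components: ΣF_x = 382.4 N, ΣF_y = -192.6 N.
For equilibrium the remaining force must supply (−ΣF_x, −ΣF_y) = (-382.4, 192.6) N.
Magnitude = √((-382.4)² + (192.6)²) = 428.2 N; direction = atan2(192.6, -382.4) = 153.3°.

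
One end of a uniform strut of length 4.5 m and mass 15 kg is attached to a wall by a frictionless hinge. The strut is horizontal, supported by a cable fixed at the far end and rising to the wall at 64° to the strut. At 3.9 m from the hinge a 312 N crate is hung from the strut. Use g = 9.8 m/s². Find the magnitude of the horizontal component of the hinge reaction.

Take torques about the hinge: T sin 64° · 4.5 = 15×9.8×2.25 + 312×3.9 = 1547.5 N·m.
So T = 1547.5 / (0.8988 × 4.5) = 382.62 N.
ΣF_x = 0: H_x = T cos 64° = 167.73 N.

H_x ≈ 168 N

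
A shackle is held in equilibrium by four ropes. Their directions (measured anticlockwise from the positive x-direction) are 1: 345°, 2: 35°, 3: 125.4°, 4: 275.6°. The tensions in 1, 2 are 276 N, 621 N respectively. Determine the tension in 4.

Resolve: ΣF_x = 276 cos 345° + 621 cos 35° + T_3 cos 125.4° + T_4 cos 275.6° = 0.
        ΣF_y = 276 sin 345° + 621 sin 35° + T_3 sin 125.4° + T_4 sin 275.6° = 0.
The known terms sum to (775.3, 284.8) N, so -0.5793 T_3 + 0.0976 T_4 = -775.3 and 0.8151 T_3 − 0.9952 T_4 = -284.8.
Solving simultaneously: T_3 = 1608 N, T_4 = 1604 N.

T_4 ≈ 1600 N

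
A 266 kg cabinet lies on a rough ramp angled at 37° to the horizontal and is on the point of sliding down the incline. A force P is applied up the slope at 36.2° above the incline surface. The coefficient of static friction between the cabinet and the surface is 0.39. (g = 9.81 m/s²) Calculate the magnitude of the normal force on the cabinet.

N ≈ 1310 N

On the verge of sliding down the incline, friction equals μN and acts up the slope.
Perpendicular: N + P sin 36.2° = W cos 37° = 2084 N.
Along incline: P cos 36.2° + μN = W sin 37° with W sin 37° = 1570 N.
Solving the pair for P and N: P = 1314 N, N = 1308 N (and f = μN = 510.1 N).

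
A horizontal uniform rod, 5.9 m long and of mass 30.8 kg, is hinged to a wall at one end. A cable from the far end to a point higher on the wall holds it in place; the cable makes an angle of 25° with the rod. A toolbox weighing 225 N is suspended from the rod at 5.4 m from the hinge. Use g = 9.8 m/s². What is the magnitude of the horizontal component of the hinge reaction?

H_x ≈ 765 N

Take torques about the hinge: T sin 25° · 5.9 = 30.8×9.8×2.95 + 225×5.4 = 2105.4 N·m.
So T = 2105.4 / (0.4226 × 5.9) = 844.38 N.
ΣF_x = 0: H_x = T cos 25° = 765.27 N.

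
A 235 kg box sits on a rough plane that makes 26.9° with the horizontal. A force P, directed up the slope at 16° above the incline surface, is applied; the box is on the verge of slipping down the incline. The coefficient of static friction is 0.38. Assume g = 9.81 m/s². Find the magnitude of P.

On the verge of sliding down the incline, friction equals μN and acts up the slope.
Perpendicular: N + P sin 16° = W cos 26.9° = 2056 N.
Along incline: P cos 16° + μN = W sin 26.9° with W sin 26.9° = 1043 N.
Solving the pair for P and N: P = 305.6 N, N = 1972 N (and f = μN = 749.2 N).

P ≈ 306 N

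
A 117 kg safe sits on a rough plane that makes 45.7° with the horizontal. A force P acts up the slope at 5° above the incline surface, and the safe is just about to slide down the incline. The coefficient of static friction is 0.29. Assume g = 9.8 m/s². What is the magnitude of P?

On the verge of sliding down the incline, friction equals μN and acts up the slope.
Perpendicular: N + P sin 5° = W cos 45.7° = 800.8 N.
Along incline: P cos 5° + μN = W sin 45.7° with W sin 45.7° = 820.6 N.
Solving the pair for P and N: P = 606 N, N = 748 N (and f = μN = 216.9 N).

P ≈ 606 N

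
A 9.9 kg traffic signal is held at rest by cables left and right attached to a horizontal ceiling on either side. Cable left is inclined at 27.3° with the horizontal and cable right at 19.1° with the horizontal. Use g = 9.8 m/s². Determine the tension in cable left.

Weight W = 9.9 × 9.8 = 97.02 N acts straight down.
Horizontal: T_left cos 27.3° = T_right cos 19.1°  →  T_right = 0.9404 T_left.
Vertical: T_left sin 27.3° + T_right sin 19.1° = 97.02.
Substituting the horizontal relation into the vertical equation gives 0.7664 T_left = 97.02, so T_left = 126.6 N.

T_left ≈ 127 N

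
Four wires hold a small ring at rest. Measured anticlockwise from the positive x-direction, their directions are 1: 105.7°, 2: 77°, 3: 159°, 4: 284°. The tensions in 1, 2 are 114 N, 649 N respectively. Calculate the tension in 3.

T_3 ≈ 356 N

Resolve: ΣF_x = 114 cos 105.7° + 649 cos 77° + T_3 cos 159° + T_4 cos 284° = 0.
        ΣF_y = 114 sin 105.7° + 649 sin 77° + T_3 sin 159° + T_4 sin 284° = 0.
The known terms sum to (115.1, 742.1) N, so -0.9336 T_3 + 0.2419 T_4 = -115.1 and 0.3584 T_3 − 0.9703 T_4 = -742.1.
Solving simultaneously: T_3 = 355.6 N, T_4 = 896.2 N.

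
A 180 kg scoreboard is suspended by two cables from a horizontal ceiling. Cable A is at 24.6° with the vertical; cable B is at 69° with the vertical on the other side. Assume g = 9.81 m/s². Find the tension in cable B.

T_B ≈ 737 N

Angles from the horizontal: cable A is 90° − 24.6° = 65.4°, cable B is 90° − 69° = 21°.
Weight W = 180 × 9.81 = 1766 N acts straight down.
Horizontal: T_A cos 65.4° = T_B cos 21°  →  T_A = 2.243 T_B.
Vertical: T_A sin 65.4° + T_B sin 21° = 1766.
Substituting the horizontal relation into the vertical equation gives 2.397 T_B = 1766, so T_B = 736.5 N.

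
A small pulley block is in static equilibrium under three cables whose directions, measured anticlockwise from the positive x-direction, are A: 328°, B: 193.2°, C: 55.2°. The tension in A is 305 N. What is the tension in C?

T_C ≈ 323 N

Resolve: ΣF_x = 305 cos 328° + T_B cos 193.2° + T_C cos 55.2° = 0.
        ΣF_y = 305 sin 328° + T_B sin 193.2° + T_C sin 55.2° = 0.
The known terms sum to (258.7, -161.6) N, so -0.9736 T_B + 0.5707 T_C = -258.7 and -0.2284 T_B + 0.8211 T_C = 161.6.
Solving simultaneously: T_B = 455.3 N, T_C = 323.4 N.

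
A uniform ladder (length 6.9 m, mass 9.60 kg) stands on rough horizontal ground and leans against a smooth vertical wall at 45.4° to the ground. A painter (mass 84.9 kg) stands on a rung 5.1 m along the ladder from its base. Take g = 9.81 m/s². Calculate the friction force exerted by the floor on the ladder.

f ≈ 653 N

Torques about the foot: N_wall · 6.9 sin 45.4° = 9.60×9.81×3.45 cos 45.4° + 84.9×9.81×5.1 cos 45.4° → N_wall = 653.5 N.
ΣF_x = 0: f_floor = N_wall = 653.5 N.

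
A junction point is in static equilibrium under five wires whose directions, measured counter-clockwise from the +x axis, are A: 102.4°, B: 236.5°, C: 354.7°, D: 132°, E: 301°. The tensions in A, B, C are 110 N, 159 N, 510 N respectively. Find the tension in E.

Resolve: ΣF_x = 110 cos 102.4° + 159 cos 236.5° + 510 cos 354.7° + T_D cos 132° + T_E cos 301° = 0.
        ΣF_y = 110 sin 102.4° + 159 sin 236.5° + 510 sin 354.7° + T_D sin 132° + T_E sin 301° = 0.
The known terms sum to (396.4, -72.26) N, so -0.6691 T_D + 0.5150 T_E = -396.4 and 0.7431 T_D − 0.8572 T_E = 72.26.
Solving simultaneously: T_D = 1586 N, T_E = 1291 N.

T_E ≈ 1290 N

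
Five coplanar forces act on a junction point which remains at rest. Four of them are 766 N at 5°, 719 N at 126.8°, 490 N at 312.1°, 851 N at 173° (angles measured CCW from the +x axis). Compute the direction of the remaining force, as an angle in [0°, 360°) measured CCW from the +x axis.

θ ≈ 296°

Sum the known components: ΣF_x = -183.8 N, ΣF_y = 382.6 N.
For equilibrium the remaining force must supply (−ΣF_x, −ΣF_y) = (183.8, -382.6) N.
Magnitude = √((183.8)² + (-382.6)²) = 424.5 N; direction = atan2(-382.6, 183.8) = 295.7°.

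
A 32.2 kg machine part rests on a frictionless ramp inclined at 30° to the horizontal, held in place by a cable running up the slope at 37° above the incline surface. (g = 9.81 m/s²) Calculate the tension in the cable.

Take axes along and perpendicular to the incline. Weight components: W sin 30° = 157.9 N down-slope, W cos 30° = 273.6 N into the surface.
Along incline: T cos 37° = W sin 30° → T = 197.8 N.
Perpendicular: N = W cos 30° − T sin 37° = 154.5 N.

T ≈ 198 N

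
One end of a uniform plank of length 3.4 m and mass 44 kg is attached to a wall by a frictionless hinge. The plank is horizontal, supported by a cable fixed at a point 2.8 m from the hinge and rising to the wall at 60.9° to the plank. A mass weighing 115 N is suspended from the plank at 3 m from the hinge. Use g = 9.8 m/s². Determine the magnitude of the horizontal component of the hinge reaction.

Take torques about the hinge: T sin 60.9° · 2.8 = 44×9.8×1.7 + 115×3 = 1078 N·m.
So T = 1078 / (0.8738 × 2.8) = 440.63 N.
ΣF_x = 0: H_x = T cos 60.9° = 214.3 N.

H_x ≈ 214 N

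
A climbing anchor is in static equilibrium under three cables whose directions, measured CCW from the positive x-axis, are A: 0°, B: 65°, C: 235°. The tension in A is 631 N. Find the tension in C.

Resolve: ΣF_x = 631 cos 0° + T_B cos 65° + T_C cos 235° = 0.
        ΣF_y = 631 sin 0° + T_B sin 65° + T_C sin 235° = 0.
The known terms sum to (631, 0) N, so 0.4226 T_B − 0.5736 T_C = -631 and 0.9063 T_B − 0.8192 T_C = 0.
Solving simultaneously: T_B = 2977 N, T_C = 3293 N.

T_C ≈ 3290 N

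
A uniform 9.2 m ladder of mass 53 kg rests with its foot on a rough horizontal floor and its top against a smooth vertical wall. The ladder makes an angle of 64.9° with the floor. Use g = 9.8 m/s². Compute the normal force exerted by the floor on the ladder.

ΣF_y = 0: N_floor = 53×9.8 = 519.4 N.

N_floor ≈ 519 N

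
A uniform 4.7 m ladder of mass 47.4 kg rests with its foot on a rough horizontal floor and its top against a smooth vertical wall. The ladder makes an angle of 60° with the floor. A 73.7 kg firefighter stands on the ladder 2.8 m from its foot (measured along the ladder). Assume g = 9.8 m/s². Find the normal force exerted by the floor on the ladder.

ΣF_y = 0: N_floor = 47.4×9.8 + 73.7×9.8 = 1186.8 N.

N_floor ≈ 1190 N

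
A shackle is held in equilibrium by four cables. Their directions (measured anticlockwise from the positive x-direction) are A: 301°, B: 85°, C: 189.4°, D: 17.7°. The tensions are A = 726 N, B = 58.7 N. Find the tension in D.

Resolve: ΣF_x = 726 cos 301° + 58.7 cos 85° + T_C cos 189.4° + T_D cos 17.7° = 0.
        ΣF_y = 726 sin 301° + 58.7 sin 85° + T_C sin 189.4° + T_D sin 17.7° = 0.
The known terms sum to (379, -563.8) N, so -0.9866 T_C + 0.9527 T_D = -379 and -0.1633 T_C + 0.3040 T_D = 563.8.
Solving simultaneously: T_C = 4519 N, T_D = 4282 N.

T_D ≈ 4280 N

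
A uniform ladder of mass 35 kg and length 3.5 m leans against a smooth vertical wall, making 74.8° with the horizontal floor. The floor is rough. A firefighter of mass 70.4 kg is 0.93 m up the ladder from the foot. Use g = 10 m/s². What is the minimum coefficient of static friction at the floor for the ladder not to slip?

ΣF_y = 0: N_floor = 35×10 + 70.4×10 = 1054 N.
Torques about the foot: N_wall · 3.5 sin 74.8° = 35×10×1.75 cos 74.8° + 70.4×10×0.93 cos 74.8° → N_wall = 98.37 N.
ΣF_x = 0: f_floor = N_wall = 98.37 N.
μ_min = f_floor / N_floor = 98.37 / 1054 = 0.09333.

μ_min ≈ 0.0933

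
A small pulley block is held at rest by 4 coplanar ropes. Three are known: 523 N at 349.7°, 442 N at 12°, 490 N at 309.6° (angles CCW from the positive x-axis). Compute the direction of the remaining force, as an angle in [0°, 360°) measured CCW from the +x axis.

Sum the known components: ΣF_x = 1259 N, ΣF_y = -379.2 N.
For equilibrium the remaining force must supply (−ΣF_x, −ΣF_y) = (-1259, 379.2) N.
Magnitude = √((-1259)² + (379.2)²) = 1315 N; direction = atan2(379.2, -1259) = 163.2°.

θ ≈ 163°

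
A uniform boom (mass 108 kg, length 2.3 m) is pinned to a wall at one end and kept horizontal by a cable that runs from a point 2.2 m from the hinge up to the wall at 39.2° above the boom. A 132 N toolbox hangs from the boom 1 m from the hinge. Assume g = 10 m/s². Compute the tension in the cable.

T ≈ 988 N

Take torques about the hinge: T sin 39.2° · 2.2 = 108×10×1.15 + 132×1 = 1374 N·m.
So T = 1374 / (0.6320 × 2.2) = 988.16 N.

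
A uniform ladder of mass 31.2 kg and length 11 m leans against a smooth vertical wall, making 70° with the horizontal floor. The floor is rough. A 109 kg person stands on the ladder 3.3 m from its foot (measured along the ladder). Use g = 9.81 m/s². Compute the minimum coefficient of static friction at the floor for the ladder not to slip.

μ_min ≈ 0.125

ΣF_y = 0: N_floor = 31.2×9.81 + 109×9.81 = 1375.4 N.
Torques about the foot: N_wall · 11 sin 70° = 31.2×9.81×5.5 cos 70° + 109×9.81×3.3 cos 70° → N_wall = 172.46 N.
ΣF_x = 0: f_floor = N_wall = 172.46 N.
μ_min = f_floor / N_floor = 172.46 / 1375.4 = 0.1254.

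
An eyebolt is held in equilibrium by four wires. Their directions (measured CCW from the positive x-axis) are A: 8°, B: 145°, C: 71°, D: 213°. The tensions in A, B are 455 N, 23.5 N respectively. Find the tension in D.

T_D ≈ 622 N

Resolve: ΣF_x = 455 cos 8° + 23.5 cos 145° + T_C cos 71° + T_D cos 213° = 0.
        ΣF_y = 455 sin 8° + 23.5 sin 145° + T_C sin 71° + T_D sin 213° = 0.
The known terms sum to (431.3, 76.8) N, so 0.3256 T_C − 0.8387 T_D = -431.3 and 0.9455 T_C − 0.5446 T_D = -76.8.
Solving simultaneously: T_C = 276.9 N, T_D = 621.8 N.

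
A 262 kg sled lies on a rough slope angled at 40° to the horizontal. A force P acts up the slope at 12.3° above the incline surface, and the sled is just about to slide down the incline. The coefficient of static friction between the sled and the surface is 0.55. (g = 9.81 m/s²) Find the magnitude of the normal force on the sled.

N ≈ 1830 N

On the verge of sliding down the incline, friction equals μN and acts up the slope.
Perpendicular: N + P sin 12.3° = W cos 40° = 1969 N.
Along incline: P cos 12.3° + μN = W sin 40° with W sin 40° = 1652 N.
Solving the pair for P and N: P = 662 N, N = 1828 N (and f = μN = 1005 N).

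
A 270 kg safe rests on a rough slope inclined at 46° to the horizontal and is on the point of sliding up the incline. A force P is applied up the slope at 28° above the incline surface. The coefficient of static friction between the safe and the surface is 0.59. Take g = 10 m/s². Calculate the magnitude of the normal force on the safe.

N ≈ 642 N

On the verge of sliding up the incline, friction equals μN and acts down the slope.
Perpendicular: N + P sin 28° = W cos 46° = 1876 N.
Along incline: P cos 28° = W sin 46° + μN  with W sin 46° = 1942 N.
Solving the pair for P and N: P = 2628 N, N = 641.6 N (and f = μN = 378.5 N).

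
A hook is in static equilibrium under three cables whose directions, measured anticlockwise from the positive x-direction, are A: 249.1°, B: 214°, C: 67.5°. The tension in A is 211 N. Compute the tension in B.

Resolve: ΣF_x = 211 cos 249.1° + T_B cos 214° + T_C cos 67.5° = 0.
        ΣF_y = 211 sin 249.1° + T_B sin 214° + T_C sin 67.5° = 0.
The known terms sum to (-75.27, -197.1) N, so -0.8290 T_B + 0.3827 T_C = 75.27 and -0.5592 T_B + 0.9239 T_C = 197.1.
Solving simultaneously: T_B = 10.67 N, T_C = 219.8 N.

T_B ≈ 10.7 N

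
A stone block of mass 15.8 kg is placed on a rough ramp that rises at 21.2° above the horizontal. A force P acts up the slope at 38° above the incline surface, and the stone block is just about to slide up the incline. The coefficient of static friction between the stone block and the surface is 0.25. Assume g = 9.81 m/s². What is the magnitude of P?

P ≈ 97.9 N

On the verge of sliding up the incline, friction equals μN and acts down the slope.
Perpendicular: N + P sin 38° = W cos 21.2° = 144.5 N.
Along incline: P cos 38° = W sin 21.2° + μN  with W sin 21.2° = 56.05 N.
Solving the pair for P and N: P = 97.86 N, N = 84.26 N (and f = μN = 21.06 N).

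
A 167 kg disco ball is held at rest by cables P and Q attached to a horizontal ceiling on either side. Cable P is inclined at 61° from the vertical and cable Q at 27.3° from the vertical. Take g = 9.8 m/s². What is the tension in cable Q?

T_Q ≈ 1430 N

Angles from the horizontal: cable P is 90° − 61° = 29°, cable Q is 90° − 27.3° = 62.7°.
Weight W = 167 × 9.8 = 1637 N acts straight down.
Horizontal: T_P cos 29° = T_Q cos 62.7°  →  T_P = 0.5244 T_Q.
Vertical: T_P sin 29° + T_Q sin 62.7° = 1637.
Substituting the horizontal relation into the vertical equation gives 1.143 T_Q = 1637, so T_Q = 1432 N.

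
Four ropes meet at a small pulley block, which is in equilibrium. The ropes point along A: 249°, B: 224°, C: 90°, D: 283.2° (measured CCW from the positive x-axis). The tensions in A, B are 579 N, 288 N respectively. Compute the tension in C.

Resolve: ΣF_x = 579 cos 249° + 288 cos 224° + T_C cos 90° + T_D cos 283.2° = 0.
        ΣF_y = 579 sin 249° + 288 sin 224° + T_C sin 90° + T_D sin 283.2° = 0.
The known terms sum to (-414.7, -740.6) N, so 0.0000 T_C + 0.2284 T_D = 414.7 and 1.0000 T_C − 0.9736 T_D = 740.6.
Solving simultaneously: T_C = 2509 N, T_D = 1816 N.

T_C ≈ 2510 N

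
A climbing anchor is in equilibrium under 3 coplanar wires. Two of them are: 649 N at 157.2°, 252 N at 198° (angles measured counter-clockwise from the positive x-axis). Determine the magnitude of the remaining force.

Sum the known components: ΣF_x = -838 N, ΣF_y = 173.6 N.
For equilibrium the remaining force must supply (−ΣF_x, −ΣF_y) = (838, -173.6) N.
Magnitude = √((838)² + (-173.6)²) = 855.8 N; direction = atan2(-173.6, 838) = 348.3°.

F ≈ 856 N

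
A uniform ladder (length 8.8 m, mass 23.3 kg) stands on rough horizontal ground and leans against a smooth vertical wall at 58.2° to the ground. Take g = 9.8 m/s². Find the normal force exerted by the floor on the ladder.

N_floor ≈ 228 N

ΣF_y = 0: N_floor = 23.3×9.8 = 228.34 N.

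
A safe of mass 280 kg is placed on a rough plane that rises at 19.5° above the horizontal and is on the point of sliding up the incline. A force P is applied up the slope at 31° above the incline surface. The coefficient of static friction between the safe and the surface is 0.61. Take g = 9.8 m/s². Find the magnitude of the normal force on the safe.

N ≈ 1490 N

On the verge of sliding up the incline, friction equals μN and acts down the slope.
Perpendicular: N + P sin 31° = W cos 19.5° = 2587 N.
Along incline: P cos 31° = W sin 19.5° + μN  with W sin 19.5° = 916 N.
Solving the pair for P and N: P = 2129 N, N = 1490 N (and f = μN = 909 N).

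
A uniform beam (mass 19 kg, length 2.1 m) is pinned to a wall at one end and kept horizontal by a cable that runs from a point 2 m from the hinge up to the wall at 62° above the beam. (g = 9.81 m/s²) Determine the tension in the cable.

Take torques about the hinge: T sin 62° · 2 = 19×9.81×1.05 = 195.71 N·m.
So T = 195.71 / (0.8829 × 2) = 110.83 N.

T ≈ 111 N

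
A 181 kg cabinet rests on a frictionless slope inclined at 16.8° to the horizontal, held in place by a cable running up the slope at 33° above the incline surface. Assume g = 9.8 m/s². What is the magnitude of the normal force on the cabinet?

N ≈ 1370 N

Take axes along and perpendicular to the incline. Weight components: W sin 16.8° = 512.7 N down-slope, W cos 16.8° = 1698 N into the surface.
Along incline: T cos 33° = W sin 16.8° → T = 611.3 N.
Perpendicular: N = W cos 16.8° − T sin 33° = 1365 N.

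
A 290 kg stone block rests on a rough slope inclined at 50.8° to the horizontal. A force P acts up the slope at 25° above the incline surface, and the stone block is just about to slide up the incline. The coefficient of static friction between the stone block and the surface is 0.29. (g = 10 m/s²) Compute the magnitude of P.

P ≈ 2700 N

On the verge of sliding up the incline, friction equals μN and acts down the slope.
Perpendicular: N + P sin 25° = W cos 50.8° = 1833 N.
Along incline: P cos 25° = W sin 50.8° + μN  with W sin 50.8° = 2247 N.
Solving the pair for P and N: P = 2701 N, N = 691.4 N (and f = μN = 200.5 N).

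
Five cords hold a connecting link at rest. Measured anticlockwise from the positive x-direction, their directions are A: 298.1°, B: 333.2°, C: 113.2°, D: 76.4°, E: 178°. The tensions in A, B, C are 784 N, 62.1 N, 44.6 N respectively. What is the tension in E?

T_E ≈ 567 N

Resolve: ΣF_x = 784 cos 298.1° + 62.1 cos 333.2° + 44.6 cos 113.2° + T_D cos 76.4° + T_E cos 178° = 0.
        ΣF_y = 784 sin 298.1° + 62.1 sin 333.2° + 44.6 sin 113.2° + T_D sin 76.4° + T_E sin 178° = 0.
The known terms sum to (407.1, -678.6) N, so 0.2351 T_D − 0.9994 T_E = -407.1 and 0.9720 T_D + 0.0349 T_E = 678.6.
Solving simultaneously: T_D = 677.8 N, T_E = 566.9 N.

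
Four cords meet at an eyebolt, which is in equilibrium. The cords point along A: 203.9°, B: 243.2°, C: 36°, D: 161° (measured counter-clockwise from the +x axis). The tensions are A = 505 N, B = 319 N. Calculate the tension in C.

Resolve: ΣF_x = 505 cos 203.9° + 319 cos 243.2° + T_C cos 36° + T_D cos 161° = 0.
        ΣF_y = 505 sin 203.9° + 319 sin 243.2° + T_C sin 36° + T_D sin 161° = 0.
The known terms sum to (-605.5, -489.3) N, so 0.8090 T_C − 0.9455 T_D = 605.5 and 0.5878 T_C + 0.3256 T_D = 489.3.
Solving simultaneously: T_C = 805.5 N, T_D = 48.78 N.

T_C ≈ 805 N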